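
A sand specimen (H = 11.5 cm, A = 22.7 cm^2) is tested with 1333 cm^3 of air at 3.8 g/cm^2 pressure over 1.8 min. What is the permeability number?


Formula: Permeability Number P = (V * H) / (p * A * t)
Numerator: V * H = 1333 * 11.5 = 15329.5
Denominator: p * A * t = 3.8 * 22.7 * 1.8 = 155.268
P = 15329.5 / 155.268 = 98.7293

Answer: 98.7293


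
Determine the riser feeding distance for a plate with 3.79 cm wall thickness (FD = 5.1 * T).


Formula: FD = 5.1 * T  (riser feeding-distance rule)
FD = 5.1 * 3.79 cm = 19.3290 cm

Final answer: 19.3290 cm


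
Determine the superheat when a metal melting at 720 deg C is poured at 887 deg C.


Formula: Superheat = T_pour - T_melt
Superheat = 887 - 720 = 167 deg C

Final answer: 167 deg C


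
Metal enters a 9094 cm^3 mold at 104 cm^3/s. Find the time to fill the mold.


Formula: t_fill = V_mold / Q_flow
t = 9094 cm^3 / 104 cm^3/s = 87.4423 s

87.4423 s


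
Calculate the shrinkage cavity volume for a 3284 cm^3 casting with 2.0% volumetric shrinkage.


Formula: V_shrink = V_casting * shrinkage_pct / 100
V_shrink = 3284 cm^3 * 2.0 / 100 = 65.6800 cm^3

Answer: 65.6800 cm^3


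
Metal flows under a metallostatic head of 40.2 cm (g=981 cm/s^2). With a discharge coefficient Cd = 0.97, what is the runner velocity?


Formula: v = Cd * sqrt(2 * g * h)  (Torricelli with discharge coefficient)
2*g*h = 2 * 981 * 40.2 = 78872.4 cm^2/s^2
sqrt(78872.4) = 280.84230 cm/s
v = 0.97 * 280.84230 = 272.4170 cm/s

Final answer: 272.4170 cm/s


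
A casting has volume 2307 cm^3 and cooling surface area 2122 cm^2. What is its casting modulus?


Formula: Casting Modulus M = V / A
M = 2307 cm^3 / 2122 cm^2 = 1.0872 cm

Final answer: 1.0872 cm


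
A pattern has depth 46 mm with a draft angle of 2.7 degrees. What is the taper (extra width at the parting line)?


Formula: taper = depth * tan(draft_angle)
tan(2.7 deg) = 0.0471588
taper = 46 mm * 0.0471588 = 2.1693 mm

2.1693 mm


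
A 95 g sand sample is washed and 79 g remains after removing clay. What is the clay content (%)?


Formula: Clay% = (W_total - W_washed) / W_total * 100
Clay mass = 95 - 79 = 16 g
Clay% = 16 / 95 * 100 = 16.8421%

Answer: 16.8421%


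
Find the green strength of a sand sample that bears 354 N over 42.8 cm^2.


Formula: Compressive Strength = Force / Area
Strength = 354 N / 42.8 cm^2 = 8.2710 N/cm^2

Final answer: 8.2710 N/cm^2


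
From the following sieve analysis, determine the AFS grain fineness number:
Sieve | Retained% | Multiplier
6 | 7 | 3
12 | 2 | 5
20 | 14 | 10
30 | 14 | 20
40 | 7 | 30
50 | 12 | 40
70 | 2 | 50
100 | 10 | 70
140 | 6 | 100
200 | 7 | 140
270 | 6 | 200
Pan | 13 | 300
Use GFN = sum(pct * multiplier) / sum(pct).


Formula: GFN = sum(pct * multiplier) / sum(pct)
sum(pct * multiplier) = 8621
sum(pct) = 100
GFN = 8621 / 100 = 86.21

Final answer: 86.21


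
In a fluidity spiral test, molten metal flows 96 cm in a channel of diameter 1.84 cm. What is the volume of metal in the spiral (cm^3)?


Formula: V = pi * (d/2)^2 * L  (cylinder volume)
Radius = 1.84/2 = 0.92 cm
V = pi * 0.92^2 * 96 = 255.2682 cm^3

Final answer: 255.2682 cm^3


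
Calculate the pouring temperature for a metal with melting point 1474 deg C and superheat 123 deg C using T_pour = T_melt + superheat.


Formula: T_pour = T_melt + Superheat
T_pour = 1474 + 123 = 1597 deg C

Final answer: 1597 deg C


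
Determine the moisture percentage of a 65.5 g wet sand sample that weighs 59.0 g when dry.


Formula: MC = (W_wet - W_dry) / W_wet * 100
Water mass = 65.5 - 59.0 = 6.5 g
MC = 6.5 / 65.5 * 100 = 9.9237%

9.9237%


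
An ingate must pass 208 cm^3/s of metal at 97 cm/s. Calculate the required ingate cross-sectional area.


Formula: A_ingate = Q / v  (continuity equation)
A = 208 cm^3/s / 97 cm/s = 2.1443 cm^2

Answer: 2.1443 cm^2


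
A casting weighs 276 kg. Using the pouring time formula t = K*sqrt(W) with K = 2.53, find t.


Formula: t = K * sqrt(W)
sqrt(W) = sqrt(276) = 16.61325
t = 2.53 * 16.61325 = 42.0315 s

Final answer: 42.0315 s


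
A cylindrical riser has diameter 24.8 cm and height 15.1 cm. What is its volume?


Formula: V = pi * (D/2)^2 * H  (cylinder volume)
Radius = D/2 = 24.8/2 = 12.4 cm
V = pi * 12.4^2 * 15.1 = 7294.0744 cm^3

Answer: 7294.0744 cm^3


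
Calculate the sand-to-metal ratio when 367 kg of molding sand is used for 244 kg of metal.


Formula: Sand-to-Metal Ratio = W_sand / W_metal
Ratio = 367 kg / 244 kg = 1.5041

Final answer: 1.5041


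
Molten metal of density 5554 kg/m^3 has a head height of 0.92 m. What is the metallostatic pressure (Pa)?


Formula: P = rho * g * h
rho * g = 5554 * 9.81 = 54484.74 N/m^3
P = 54484.74 * 0.92 = 50125.9608 Pa


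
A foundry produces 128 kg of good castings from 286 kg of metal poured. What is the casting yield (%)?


Formula: Casting Yield = (W_good / W_total) * 100
Yield = (128 kg / 286 kg) * 100 = 44.7552%


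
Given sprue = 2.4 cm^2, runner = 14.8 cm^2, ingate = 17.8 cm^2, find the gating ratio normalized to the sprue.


Sprue:Runner:Ingate = 1 : 14.8/2.4 : 17.8/2.4 = 1:6.17:7.42


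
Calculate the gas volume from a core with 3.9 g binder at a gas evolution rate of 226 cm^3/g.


Formula: V_gas = W_binder * gas_evolution_rate
V = 3.9 g * 226 cm^3/g = 881.4000 cm^3

Final answer: 881.4000 cm^3


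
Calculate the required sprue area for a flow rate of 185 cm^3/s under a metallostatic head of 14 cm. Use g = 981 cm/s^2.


Formula: v = sqrt(2*g*h), A = Q/v
Velocity: v = sqrt(2 * 981 * 14) = sqrt(27468) = 165.7347 cm/s
Sprue area: A = Q / v = 185 / 165.7347 = 1.1162 cm^2

Final answer: 1.1162 cm^2


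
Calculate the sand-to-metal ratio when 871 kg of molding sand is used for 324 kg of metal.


Formula: Sand-to-Metal Ratio = W_sand / W_metal
Ratio = 871 kg / 324 kg = 2.6883

2.6883


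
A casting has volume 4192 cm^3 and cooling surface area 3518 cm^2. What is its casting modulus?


Formula: Casting Modulus M = V / A
M = 4192 cm^3 / 3518 cm^2 = 1.1916 cm

1.1916 cm


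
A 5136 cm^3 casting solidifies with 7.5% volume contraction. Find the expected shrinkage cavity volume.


Formula: V_shrink = V_casting * shrinkage_pct / 100
V_shrink = 5136 cm^3 * 7.5 / 100 = 385.2000 cm^3

Final answer: 385.2000 cm^3


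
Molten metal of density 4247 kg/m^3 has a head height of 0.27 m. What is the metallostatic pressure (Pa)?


Formula: P = rho * g * h
rho * g = 4247 * 9.81 = 41663.07 N/m^3
P = 41663.07 * 0.27 = 11249.0289 Pa

11249.0289 Pa


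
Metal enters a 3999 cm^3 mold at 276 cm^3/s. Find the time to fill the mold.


Formula: t_fill = V_mold / Q_flow
t = 3999 cm^3 / 276 cm^3/s = 14.4891 s

Final answer: 14.4891 s


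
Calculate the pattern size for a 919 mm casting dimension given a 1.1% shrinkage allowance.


Formula: L_pattern = L_casting * (1 + shrinkage_rate/100)
Shrinkage factor = 1 + 1.1/100 = 1.011
L_pattern = 919 mm * 1.011 = 929.1090 mm

Answer: 929.1090 mm


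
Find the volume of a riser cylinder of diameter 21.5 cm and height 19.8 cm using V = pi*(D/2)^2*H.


Formula: V = pi * (D/2)^2 * H  (cylinder volume)
Radius = D/2 = 21.5/2 = 10.75 cm
V = pi * 10.75^2 * 19.8 = 7188.3960 cm^3

7188.3960 cm^3


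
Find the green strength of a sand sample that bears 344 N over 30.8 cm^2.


Formula: Compressive Strength = Force / Area
Strength = 344 N / 30.8 cm^2 = 11.1688 N/cm^2

Answer: 11.1688 N/cm^2


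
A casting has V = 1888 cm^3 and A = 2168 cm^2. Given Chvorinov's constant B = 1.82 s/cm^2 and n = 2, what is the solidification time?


Formula: t_s = B * (V/A)^n  (Chvorinov's rule, n=2)
Modulus M = V/A = 1888/2168 = 0.870849 cm
M^2 = 0.870849^2 = 0.758378 cm^2
t_s = 1.82 * 0.758378 = 1.3802 s

Answer: 1.3802 s


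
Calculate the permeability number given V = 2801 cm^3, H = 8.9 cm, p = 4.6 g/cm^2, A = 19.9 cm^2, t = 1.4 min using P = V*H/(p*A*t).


Formula: Permeability Number P = (V * H) / (p * A * t)
Numerator: V * H = 2801 * 8.9 = 24928.9
Denominator: p * A * t = 4.6 * 19.9 * 1.4 = 128.156
P = 24928.9 / 128.156 = 194.5200

Answer: 194.5200


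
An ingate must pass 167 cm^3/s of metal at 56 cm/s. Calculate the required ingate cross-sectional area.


Formula: A_ingate = Q / v  (continuity equation)
A = 167 cm^3/s / 56 cm/s = 2.9821 cm^2

Final answer: 2.9821 cm^2


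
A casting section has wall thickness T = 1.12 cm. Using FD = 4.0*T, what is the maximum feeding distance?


Formula: FD = 4.0 * T  (riser feeding-distance rule)
FD = 4.0 * 1.12 cm = 4.4800 cm


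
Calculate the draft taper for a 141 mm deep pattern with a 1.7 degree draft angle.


Formula: taper = depth * tan(draft_angle)
tan(1.7 deg) = 0.0296793
taper = 141 mm * 0.0296793 = 4.1848 mm


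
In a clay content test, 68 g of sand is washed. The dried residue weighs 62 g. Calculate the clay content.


Formula: Clay% = (W_total - W_washed) / W_total * 100
Clay mass = 68 - 62 = 6 g
Clay% = 6 / 68 * 100 = 8.8235%


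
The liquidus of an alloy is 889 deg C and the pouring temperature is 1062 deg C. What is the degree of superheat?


Formula: Superheat = T_pour - T_melt
Superheat = 1062 - 889 = 173 deg C


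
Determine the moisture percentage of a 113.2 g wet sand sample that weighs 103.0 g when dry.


Formula: MC = (W_wet - W_dry) / W_wet * 100
Water mass = 113.2 - 103.0 = 10.2 g
MC = 10.2 / 113.2 * 100 = 9.0106%


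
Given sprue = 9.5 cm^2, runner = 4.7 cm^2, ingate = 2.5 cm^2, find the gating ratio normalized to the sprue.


Sprue:Runner:Ingate = 1 : 4.7/9.5 : 2.5/9.5 = 1:0.49:0.26


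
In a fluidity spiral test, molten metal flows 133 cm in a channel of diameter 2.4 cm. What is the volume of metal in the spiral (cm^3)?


Formula: V = pi * (d/2)^2 * L  (cylinder volume)
Radius = 2.4/2 = 1.2 cm
V = pi * 1.2^2 * 133 = 601.6778 cm^3

Final answer: 601.6778 cm^3


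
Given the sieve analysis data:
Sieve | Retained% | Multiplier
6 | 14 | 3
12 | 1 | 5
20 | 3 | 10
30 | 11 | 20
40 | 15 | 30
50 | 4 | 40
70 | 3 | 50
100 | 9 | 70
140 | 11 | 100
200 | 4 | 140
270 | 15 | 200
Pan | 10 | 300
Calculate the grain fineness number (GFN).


Formula: GFN = sum(pct * multiplier) / sum(pct)
sum(pct * multiplier) = 9347
sum(pct) = 100
GFN = 9347 / 100 = 93.47


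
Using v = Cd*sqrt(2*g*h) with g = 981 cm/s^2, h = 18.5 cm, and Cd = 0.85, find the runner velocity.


Formula: v = Cd * sqrt(2 * g * h)  (Torricelli with discharge coefficient)
2*g*h = 2 * 981 * 18.5 = 36297.0 cm^2/s^2
sqrt(36297.0) = 190.51772 cm/s
v = 0.85 * 190.51772 = 161.9401 cm/s

Answer: 161.9401 cm/s


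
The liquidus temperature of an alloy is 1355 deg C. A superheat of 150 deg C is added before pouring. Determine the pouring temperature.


Formula: T_pour = T_melt + Superheat
T_pour = 1355 + 150 = 1505 deg C

Final answer: 1505 deg C


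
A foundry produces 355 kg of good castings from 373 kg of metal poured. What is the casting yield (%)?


Formula: Casting Yield = (W_good / W_total) * 100
Yield = (355 kg / 373 kg) * 100 = 95.1743%

Final answer: 95.1743%


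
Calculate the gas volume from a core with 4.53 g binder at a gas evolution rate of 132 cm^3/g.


Formula: V_gas = W_binder * gas_evolution_rate
V = 4.53 g * 132 cm^3/g = 597.9600 cm^3

Answer: 597.9600 cm^3


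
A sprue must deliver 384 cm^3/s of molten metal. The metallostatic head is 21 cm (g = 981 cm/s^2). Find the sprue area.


Formula: v = sqrt(2*g*h), A = Q/v
Velocity: v = sqrt(2 * 981 * 21) = sqrt(41202) = 202.9828 cm/s
Sprue area: A = Q / v = 384 / 202.9828 = 1.8918 cm^2

Final answer: 1.8918 cm^2


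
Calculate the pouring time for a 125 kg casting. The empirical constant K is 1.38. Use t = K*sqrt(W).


Formula: t = K * sqrt(W)
sqrt(W) = sqrt(125) = 11.18034
t = 1.38 * 11.18034 = 15.4289 s

Answer: 15.4289 s


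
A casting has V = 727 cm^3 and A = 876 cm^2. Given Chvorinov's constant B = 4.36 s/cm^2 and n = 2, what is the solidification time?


Formula: t_s = B * (V/A)^n  (Chvorinov's rule, n=2)
Modulus M = V/A = 727/876 = 0.829909 cm
M^2 = 0.829909^2 = 0.688749 cm^2
t_s = 4.36 * 0.688749 = 3.0029 s

Answer: 3.0029 s


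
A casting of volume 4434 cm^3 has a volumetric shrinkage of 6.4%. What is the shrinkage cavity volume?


Formula: V_shrink = V_casting * shrinkage_pct / 100
V_shrink = 4434 cm^3 * 6.4 / 100 = 283.7760 cm^3

283.7760 cm^3


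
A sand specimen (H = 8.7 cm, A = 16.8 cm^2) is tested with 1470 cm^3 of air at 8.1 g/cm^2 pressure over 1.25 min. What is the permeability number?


Formula: Permeability Number P = (V * H) / (p * A * t)
Numerator: V * H = 1470 * 8.7 = 12789.0
Denominator: p * A * t = 8.1 * 16.8 * 1.25 = 170.1
P = 12789.0 / 170.1 = 75.1852

Final answer: 75.1852


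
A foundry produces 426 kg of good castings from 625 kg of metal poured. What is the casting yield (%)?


Formula: Casting Yield = (W_good / W_total) * 100
Yield = (426 kg / 625 kg) * 100 = 68.1600%


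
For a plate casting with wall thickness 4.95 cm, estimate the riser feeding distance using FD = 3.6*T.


Formula: FD = 3.6 * T  (riser feeding-distance rule)
FD = 3.6 * 4.95 cm = 17.8200 cm


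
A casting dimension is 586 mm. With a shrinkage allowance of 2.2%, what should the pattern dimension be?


Formula: L_pattern = L_casting * (1 + shrinkage_rate/100)
Shrinkage factor = 1 + 2.2/100 = 1.022
L_pattern = 586 mm * 1.022 = 598.8920 mm

Answer: 598.8920 mm


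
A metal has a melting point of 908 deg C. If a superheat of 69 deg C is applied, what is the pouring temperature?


Formula: T_pour = T_melt + Superheat
T_pour = 908 + 69 = 977 deg C

977 deg C


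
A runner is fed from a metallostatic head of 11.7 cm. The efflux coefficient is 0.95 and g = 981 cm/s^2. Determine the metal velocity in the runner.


Formula: v = Cd * sqrt(2 * g * h)  (Torricelli with discharge coefficient)
2*g*h = 2 * 981 * 11.7 = 22955.4 cm^2/s^2
sqrt(22955.4) = 151.51040 cm/s
v = 0.95 * 151.51040 = 143.9349 cm/s

Final answer: 143.9349 cm/s


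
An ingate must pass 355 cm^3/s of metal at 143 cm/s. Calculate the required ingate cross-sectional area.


Formula: A_ingate = Q / v  (continuity equation)
A = 355 cm^3/s / 143 cm/s = 2.4825 cm^2

Final answer: 2.4825 cm^2


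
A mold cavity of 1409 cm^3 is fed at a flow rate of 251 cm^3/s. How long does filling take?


Formula: t_fill = V_mold / Q_flow
t = 1409 cm^3 / 251 cm^3/s = 5.6135 s


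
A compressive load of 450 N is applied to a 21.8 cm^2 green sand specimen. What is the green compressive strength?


Formula: Compressive Strength = Force / Area
Strength = 450 N / 21.8 cm^2 = 20.6422 N/cm^2

Answer: 20.6422 N/cm^2


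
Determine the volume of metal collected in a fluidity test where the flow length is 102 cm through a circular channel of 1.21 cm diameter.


Formula: V = pi * (d/2)^2 * L  (cylinder volume)
Radius = 1.21/2 = 0.605 cm
V = pi * 0.605^2 * 102 = 117.2899 cm^3

Answer: 117.2899 cm^3


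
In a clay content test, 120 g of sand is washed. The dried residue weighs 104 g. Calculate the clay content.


Formula: Clay% = (W_total - W_washed) / W_total * 100
Clay mass = 120 - 104 = 16 g
Clay% = 16 / 120 * 100 = 13.3333%


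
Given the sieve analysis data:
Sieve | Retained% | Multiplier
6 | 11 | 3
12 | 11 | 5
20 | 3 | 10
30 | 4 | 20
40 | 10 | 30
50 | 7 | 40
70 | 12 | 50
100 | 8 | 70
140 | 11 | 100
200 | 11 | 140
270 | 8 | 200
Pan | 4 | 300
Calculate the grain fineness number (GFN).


Formula: GFN = sum(pct * multiplier) / sum(pct)
sum(pct * multiplier) = 7378
sum(pct) = 100
GFN = 7378 / 100 = 73.78

Final answer: 73.78


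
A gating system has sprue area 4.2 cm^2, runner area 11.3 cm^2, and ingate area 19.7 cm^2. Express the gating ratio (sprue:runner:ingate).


Sprue:Runner:Ingate = 1 : 11.3/4.2 : 19.7/4.2 = 1:2.69:4.69

Final answer: 1:2.69:4.69


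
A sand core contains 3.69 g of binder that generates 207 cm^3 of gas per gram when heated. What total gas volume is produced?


Formula: V_gas = W_binder * gas_evolution_rate
V = 3.69 g * 207 cm^3/g = 763.8300 cm^3

Answer: 763.8300 cm^3


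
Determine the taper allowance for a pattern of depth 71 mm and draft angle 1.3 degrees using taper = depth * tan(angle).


Formula: taper = depth * tan(draft_angle)
tan(1.3 deg) = 0.0226932
taper = 71 mm * 0.0226932 = 1.6112 mm

Final answer: 1.6112 mm


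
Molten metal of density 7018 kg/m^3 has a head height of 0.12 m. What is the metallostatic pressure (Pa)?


Formula: P = rho * g * h
rho * g = 7018 * 9.81 = 68846.58 N/m^3
P = 68846.58 * 0.12 = 8261.5896 Pa


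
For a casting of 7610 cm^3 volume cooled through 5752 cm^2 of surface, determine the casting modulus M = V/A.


Formula: Casting Modulus M = V / A
M = 7610 cm^3 / 5752 cm^2 = 1.3230 cm


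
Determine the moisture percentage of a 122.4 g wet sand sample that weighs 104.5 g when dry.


Formula: MC = (W_wet - W_dry) / W_wet * 100
Water mass = 122.4 - 104.5 = 17.9 g
MC = 17.9 / 122.4 * 100 = 14.6242%


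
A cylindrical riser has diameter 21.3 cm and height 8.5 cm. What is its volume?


Formula: V = pi * (D/2)^2 * H  (cylinder volume)
Radius = D/2 = 21.3/2 = 10.65 cm
V = pi * 10.65^2 * 8.5 = 3028.7820 cm^3


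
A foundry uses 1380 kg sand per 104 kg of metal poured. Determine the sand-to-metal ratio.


Formula: Sand-to-Metal Ratio = W_sand / W_metal
Ratio = 1380 kg / 104 kg = 13.2692


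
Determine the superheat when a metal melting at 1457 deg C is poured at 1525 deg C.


Formula: Superheat = T_pour - T_melt
Superheat = 1525 - 1457 = 68 deg C

68 deg C


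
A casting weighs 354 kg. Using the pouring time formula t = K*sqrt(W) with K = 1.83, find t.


Formula: t = K * sqrt(W)
sqrt(W) = sqrt(354) = 18.81489
t = 1.83 * 18.81489 = 34.4312 s

Final answer: 34.4312 s


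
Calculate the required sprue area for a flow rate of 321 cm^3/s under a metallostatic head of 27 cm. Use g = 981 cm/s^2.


Formula: v = sqrt(2*g*h), A = Q/v
Velocity: v = sqrt(2 * 981 * 27) = sqrt(52974) = 230.1608 cm/s
Sprue area: A = Q / v = 321 / 230.1608 = 1.3947 cm^2

Answer: 1.3947 cm^2


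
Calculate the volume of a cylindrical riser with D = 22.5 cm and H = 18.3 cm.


Formula: V = pi * (D/2)^2 * H  (cylinder volume)
Radius = D/2 = 22.5/2 = 11.25 cm
V = pi * 11.25^2 * 18.3 = 7276.2231 cm^3

Answer: 7276.2231 cm^3


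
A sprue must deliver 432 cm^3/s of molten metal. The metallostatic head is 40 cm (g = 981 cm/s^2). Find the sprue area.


Formula: v = sqrt(2*g*h), A = Q/v
Velocity: v = sqrt(2 * 981 * 40) = sqrt(78480) = 280.1428 cm/s
Sprue area: A = Q / v = 432 / 280.1428 = 1.5421 cm^2

1.5421 cm^2


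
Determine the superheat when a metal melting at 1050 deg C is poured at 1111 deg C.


Formula: Superheat = T_pour - T_melt
Superheat = 1111 - 1050 = 61 deg C

Final answer: 61 deg C


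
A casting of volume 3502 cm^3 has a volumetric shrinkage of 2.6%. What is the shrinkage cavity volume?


Formula: V_shrink = V_casting * shrinkage_pct / 100
V_shrink = 3502 cm^3 * 2.6 / 100 = 91.0520 cm^3

Final answer: 91.0520 cm^3


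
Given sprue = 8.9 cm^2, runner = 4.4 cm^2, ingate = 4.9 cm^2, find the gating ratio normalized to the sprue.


Sprue:Runner:Ingate = 1 : 4.4/8.9 : 4.9/8.9 = 1:0.49:0.55

1:0.49:0.55


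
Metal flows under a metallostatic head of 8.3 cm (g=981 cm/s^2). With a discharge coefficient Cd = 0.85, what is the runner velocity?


Formula: v = Cd * sqrt(2 * g * h)  (Torricelli with discharge coefficient)
2*g*h = 2 * 981 * 8.3 = 16284.6 cm^2/s^2
sqrt(16284.6) = 127.61113 cm/s
v = 0.85 * 127.61113 = 108.4695 cm/s

Answer: 108.4695 cm/s


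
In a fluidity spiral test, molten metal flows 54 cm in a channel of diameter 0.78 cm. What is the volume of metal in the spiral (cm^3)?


Formula: V = pi * (d/2)^2 * L  (cylinder volume)
Radius = 0.78/2 = 0.39 cm
V = pi * 0.39^2 * 54 = 25.8032 cm^3

Answer: 25.8032 cm^3


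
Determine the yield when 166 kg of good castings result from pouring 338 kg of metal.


Formula: Casting Yield = (W_good / W_total) * 100
Yield = (166 kg / 338 kg) * 100 = 49.1124%


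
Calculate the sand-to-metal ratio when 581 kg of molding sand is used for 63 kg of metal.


Formula: Sand-to-Metal Ratio = W_sand / W_metal
Ratio = 581 kg / 63 kg = 9.2222

Answer: 9.2222


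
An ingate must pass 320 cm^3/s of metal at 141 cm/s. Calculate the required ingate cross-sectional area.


Formula: A_ingate = Q / v  (continuity equation)
A = 320 cm^3/s / 141 cm/s = 2.2695 cm^2


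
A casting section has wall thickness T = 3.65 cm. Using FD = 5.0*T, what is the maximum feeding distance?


Formula: FD = 5.0 * T  (riser feeding-distance rule)
FD = 5.0 * 3.65 cm = 18.2500 cm


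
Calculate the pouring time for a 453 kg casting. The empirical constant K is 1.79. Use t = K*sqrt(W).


Formula: t = K * sqrt(W)
sqrt(W) = sqrt(453) = 21.28380
t = 1.79 * 21.28380 = 38.0980 s

Final answer: 38.0980 s


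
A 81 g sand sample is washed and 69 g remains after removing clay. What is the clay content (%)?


Formula: Clay% = (W_total - W_washed) / W_total * 100
Clay mass = 81 - 69 = 12 g
Clay% = 12 / 81 * 100 = 14.8148%


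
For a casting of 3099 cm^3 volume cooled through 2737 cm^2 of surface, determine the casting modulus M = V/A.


Formula: Casting Modulus M = V / A
M = 3099 cm^3 / 2737 cm^2 = 1.1323 cm

Answer: 1.1323 cm


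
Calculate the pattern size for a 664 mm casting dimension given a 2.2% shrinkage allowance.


Formula: L_pattern = L_casting * (1 + shrinkage_rate/100)
Shrinkage factor = 1 + 2.2/100 = 1.022
L_pattern = 664 mm * 1.022 = 678.6080 mm

Answer: 678.6080 mm


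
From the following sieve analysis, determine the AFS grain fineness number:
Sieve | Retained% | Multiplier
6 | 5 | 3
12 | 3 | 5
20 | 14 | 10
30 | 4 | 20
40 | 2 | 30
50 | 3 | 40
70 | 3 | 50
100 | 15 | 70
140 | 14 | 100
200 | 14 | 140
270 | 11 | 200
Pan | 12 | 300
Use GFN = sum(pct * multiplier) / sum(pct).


Formula: GFN = sum(pct * multiplier) / sum(pct)
sum(pct * multiplier) = 10790
sum(pct) = 100
GFN = 10790 / 100 = 107.90


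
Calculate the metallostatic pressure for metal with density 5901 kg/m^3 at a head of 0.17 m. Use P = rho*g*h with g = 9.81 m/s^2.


Formula: P = rho * g * h
rho * g = 5901 * 9.81 = 57888.81 N/m^3
P = 57888.81 * 0.17 = 9841.0977 Pa


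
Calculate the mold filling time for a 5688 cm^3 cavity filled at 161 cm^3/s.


Formula: t_fill = V_mold / Q_flow
t = 5688 cm^3 / 161 cm^3/s = 35.3292 s

Answer: 35.3292 s


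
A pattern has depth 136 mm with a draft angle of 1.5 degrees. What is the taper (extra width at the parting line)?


Formula: taper = depth * tan(draft_angle)
tan(1.5 deg) = 0.0261859
taper = 136 mm * 0.0261859 = 3.5613 mm

3.5613 mm


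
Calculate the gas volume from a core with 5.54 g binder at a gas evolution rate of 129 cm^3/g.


Formula: V_gas = W_binder * gas_evolution_rate
V = 5.54 g * 129 cm^3/g = 714.6600 cm^3


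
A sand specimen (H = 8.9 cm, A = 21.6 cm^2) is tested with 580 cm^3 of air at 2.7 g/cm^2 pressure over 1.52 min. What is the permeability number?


Formula: Permeability Number P = (V * H) / (p * A * t)
Numerator: V * H = 580 * 8.9 = 5162.0
Denominator: p * A * t = 2.7 * 21.6 * 1.52 = 88.6464
P = 5162.0 / 88.6464 = 58.2314

Answer: 58.2314


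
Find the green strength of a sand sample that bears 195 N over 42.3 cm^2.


Formula: Compressive Strength = Force / Area
Strength = 195 N / 42.3 cm^2 = 4.6099 N/cm^2

Answer: 4.6099 N/cm^2


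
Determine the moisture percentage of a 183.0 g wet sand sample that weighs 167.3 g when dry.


Formula: MC = (W_wet - W_dry) / W_wet * 100
Water mass = 183.0 - 167.3 = 15.7 g
MC = 15.7 / 183.0 * 100 = 8.5792%

8.5792%


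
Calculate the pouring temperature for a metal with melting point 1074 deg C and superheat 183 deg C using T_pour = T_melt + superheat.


Formula: T_pour = T_melt + Superheat
T_pour = 1074 + 183 = 1257 deg C

1257 deg C


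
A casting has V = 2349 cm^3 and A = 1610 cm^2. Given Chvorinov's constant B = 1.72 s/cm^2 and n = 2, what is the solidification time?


Formula: t_s = B * (V/A)^n  (Chvorinov's rule, n=2)
Modulus M = V/A = 2349/1610 = 1.459006 cm
M^2 = 1.459006^2 = 2.128699 cm^2
t_s = 1.72 * 2.128699 = 3.6614 s

3.6614 s


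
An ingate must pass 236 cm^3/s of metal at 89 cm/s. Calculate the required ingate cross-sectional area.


Formula: A_ingate = Q / v  (continuity equation)
A = 236 cm^3/s / 89 cm/s = 2.6517 cm^2

Final answer: 2.6517 cm^2


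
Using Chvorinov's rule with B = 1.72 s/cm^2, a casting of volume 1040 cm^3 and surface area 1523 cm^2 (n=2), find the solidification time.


Formula: t_s = B * (V/A)^n  (Chvorinov's rule, n=2)
Modulus M = V/A = 1040/1523 = 0.682863 cm
M^2 = 0.682863^2 = 0.466302 cm^2
t_s = 1.72 * 0.466302 = 0.8020 s

Final answer: 0.8020 s


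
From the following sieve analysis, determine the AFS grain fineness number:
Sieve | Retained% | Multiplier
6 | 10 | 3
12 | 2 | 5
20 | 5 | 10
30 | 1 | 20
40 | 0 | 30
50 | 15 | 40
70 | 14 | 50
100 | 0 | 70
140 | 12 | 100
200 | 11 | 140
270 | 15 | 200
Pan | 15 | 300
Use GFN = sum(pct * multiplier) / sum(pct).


Formula: GFN = sum(pct * multiplier) / sum(pct)
sum(pct * multiplier) = 11650
sum(pct) = 100
GFN = 11650 / 100 = 116.50

116.50


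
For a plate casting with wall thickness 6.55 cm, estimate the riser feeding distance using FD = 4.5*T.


Formula: FD = 4.5 * T  (riser feeding-distance rule)
FD = 4.5 * 6.55 cm = 29.4750 cm

Final answer: 29.4750 cm


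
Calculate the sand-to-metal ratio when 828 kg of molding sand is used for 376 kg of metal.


Formula: Sand-to-Metal Ratio = W_sand / W_metal
Ratio = 828 kg / 376 kg = 2.2021

2.2021


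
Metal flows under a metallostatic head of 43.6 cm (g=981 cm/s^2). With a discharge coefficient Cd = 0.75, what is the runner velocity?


Formula: v = Cd * sqrt(2 * g * h)  (Torricelli with discharge coefficient)
2*g*h = 2 * 981 * 43.6 = 85543.2 cm^2/s^2
sqrt(85543.2) = 292.47769 cm/s
v = 0.75 * 292.47769 = 219.3583 cm/s

Final answer: 219.3583 cm/s


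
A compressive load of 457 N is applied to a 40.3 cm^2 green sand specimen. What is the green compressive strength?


Formula: Compressive Strength = Force / Area
Strength = 457 N / 40.3 cm^2 = 11.3400 N/cm^2

Final answer: 11.3400 N/cm^2


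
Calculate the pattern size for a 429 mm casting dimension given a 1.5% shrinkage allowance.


Formula: L_pattern = L_casting * (1 + shrinkage_rate/100)
Shrinkage factor = 1 + 1.5/100 = 1.015
L_pattern = 429 mm * 1.015 = 435.4350 mm


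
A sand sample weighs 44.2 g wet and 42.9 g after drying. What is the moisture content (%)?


Formula: MC = (W_wet - W_dry) / W_wet * 100
Water mass = 44.2 - 42.9 = 1.3 g
MC = 1.3 / 44.2 * 100 = 2.9412%

Answer: 2.9412%


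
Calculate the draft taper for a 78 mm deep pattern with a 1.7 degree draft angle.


Formula: taper = depth * tan(draft_angle)
tan(1.7 deg) = 0.0296793
taper = 78 mm * 0.0296793 = 2.3150 mm

Answer: 2.3150 mm


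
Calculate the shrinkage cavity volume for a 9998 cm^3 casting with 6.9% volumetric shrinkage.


Formula: V_shrink = V_casting * shrinkage_pct / 100
V_shrink = 9998 cm^3 * 6.9 / 100 = 689.8620 cm^3

Final answer: 689.8620 cm^3


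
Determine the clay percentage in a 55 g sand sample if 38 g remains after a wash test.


Formula: Clay% = (W_total - W_washed) / W_total * 100
Clay mass = 55 - 38 = 17 g
Clay% = 17 / 55 * 100 = 30.9091%

30.9091%


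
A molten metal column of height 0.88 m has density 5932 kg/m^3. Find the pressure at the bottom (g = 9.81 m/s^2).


Formula: P = rho * g * h
rho * g = 5932 * 9.81 = 58192.92 N/m^3
P = 58192.92 * 0.88 = 51209.7696 Pa

Final answer: 51209.7696 Pa


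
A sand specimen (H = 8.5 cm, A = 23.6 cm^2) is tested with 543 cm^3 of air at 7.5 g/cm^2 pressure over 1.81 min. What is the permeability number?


Formula: Permeability Number P = (V * H) / (p * A * t)
Numerator: V * H = 543 * 8.5 = 4615.5
Denominator: p * A * t = 7.5 * 23.6 * 1.81 = 320.37
P = 4615.5 / 320.37 = 14.4068

Answer: 14.4068


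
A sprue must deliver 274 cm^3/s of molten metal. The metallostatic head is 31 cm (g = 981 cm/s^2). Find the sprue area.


Formula: v = sqrt(2*g*h), A = Q/v
Velocity: v = sqrt(2 * 981 * 31) = sqrt(60822) = 246.6212 cm/s
Sprue area: A = Q / v = 274 / 246.6212 = 1.1110 cm^2

1.1110 cm^2


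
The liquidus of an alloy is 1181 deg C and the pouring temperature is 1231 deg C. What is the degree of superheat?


Formula: Superheat = T_pour - T_melt
Superheat = 1231 - 1181 = 50 deg C

Answer: 50 deg C


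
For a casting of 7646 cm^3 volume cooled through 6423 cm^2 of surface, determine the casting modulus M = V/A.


Formula: Casting Modulus M = V / A
M = 7646 cm^3 / 6423 cm^2 = 1.1904 cm

1.1904 cm


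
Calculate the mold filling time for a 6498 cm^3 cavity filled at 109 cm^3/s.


Formula: t_fill = V_mold / Q_flow
t = 6498 cm^3 / 109 cm^3/s = 59.6147 s


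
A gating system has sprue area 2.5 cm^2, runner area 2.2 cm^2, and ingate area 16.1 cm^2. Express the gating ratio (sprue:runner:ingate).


Sprue:Runner:Ingate = 1 : 2.2/2.5 : 16.1/2.5 = 1:0.88:6.44

Final answer: 1:0.88:6.44


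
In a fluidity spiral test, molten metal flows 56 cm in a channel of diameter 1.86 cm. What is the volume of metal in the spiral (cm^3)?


Formula: V = pi * (d/2)^2 * L  (cylinder volume)
Radius = 1.86/2 = 0.93 cm
V = pi * 0.93^2 * 56 = 152.1612 cm^3

152.1612 cm^3


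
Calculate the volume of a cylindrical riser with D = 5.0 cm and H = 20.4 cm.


Formula: V = pi * (D/2)^2 * H  (cylinder volume)
Radius = D/2 = 5.0/2 = 2.5 cm
V = pi * 2.5^2 * 20.4 = 400.5531 cm^3


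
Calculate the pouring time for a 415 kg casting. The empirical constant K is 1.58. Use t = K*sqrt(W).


Formula: t = K * sqrt(W)
sqrt(W) = sqrt(415) = 20.37155
t = 1.58 * 20.37155 = 32.1870 s


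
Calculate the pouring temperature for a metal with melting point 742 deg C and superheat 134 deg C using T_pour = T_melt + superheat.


Formula: T_pour = T_melt + Superheat
T_pour = 742 + 134 = 876 deg C


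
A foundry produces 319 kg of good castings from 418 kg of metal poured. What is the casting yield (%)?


Formula: Casting Yield = (W_good / W_total) * 100
Yield = (319 kg / 418 kg) * 100 = 76.3158%

Final answer: 76.3158%


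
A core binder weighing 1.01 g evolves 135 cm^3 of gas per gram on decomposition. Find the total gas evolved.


Formula: V_gas = W_binder * gas_evolution_rate
V = 1.01 g * 135 cm^3/g = 136.3500 cm^3

136.3500 cm^3


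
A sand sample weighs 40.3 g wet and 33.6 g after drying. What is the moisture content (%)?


Formula: MC = (W_wet - W_dry) / W_wet * 100
Water mass = 40.3 - 33.6 = 6.7 g
MC = 6.7 / 40.3 * 100 = 16.6253%


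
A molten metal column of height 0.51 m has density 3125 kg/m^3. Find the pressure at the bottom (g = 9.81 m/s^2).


Formula: P = rho * g * h
rho * g = 3125 * 9.81 = 30656.25 N/m^3
P = 30656.25 * 0.51 = 15634.6875 Pa

Final answer: 15634.6875 Pa


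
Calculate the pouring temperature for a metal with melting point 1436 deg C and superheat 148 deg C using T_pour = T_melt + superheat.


Formula: T_pour = T_melt + Superheat
T_pour = 1436 + 148 = 1584 deg C

1584 deg C


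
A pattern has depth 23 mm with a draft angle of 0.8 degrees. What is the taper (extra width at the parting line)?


Formula: taper = depth * tan(draft_angle)
tan(0.8 deg) = 0.0139635
taper = 23 mm * 0.0139635 = 0.3212 mm

Answer: 0.3212 mm


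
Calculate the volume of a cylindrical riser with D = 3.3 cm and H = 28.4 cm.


Formula: V = pi * (D/2)^2 * H  (cylinder volume)
Radius = D/2 = 3.3/2 = 1.65 cm
V = pi * 1.65^2 * 28.4 = 242.9048 cm^3

Answer: 242.9048 cm^3


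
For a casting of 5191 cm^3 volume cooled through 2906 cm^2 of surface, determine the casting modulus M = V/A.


Formula: Casting Modulus M = V / A
M = 5191 cm^3 / 2906 cm^2 = 1.7863 cm


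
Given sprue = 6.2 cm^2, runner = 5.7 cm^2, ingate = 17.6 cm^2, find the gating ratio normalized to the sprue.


Sprue:Runner:Ingate = 1 : 5.7/6.2 : 17.6/6.2 = 1:0.92:2.84

1:0.92:2.84


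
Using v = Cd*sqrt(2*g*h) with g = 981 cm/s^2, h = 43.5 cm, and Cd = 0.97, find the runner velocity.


Formula: v = Cd * sqrt(2 * g * h)  (Torricelli with discharge coefficient)
2*g*h = 2 * 981 * 43.5 = 85347.0 cm^2/s^2
sqrt(85347.0) = 292.14209 cm/s
v = 0.97 * 292.14209 = 283.3778 cm/s

Final answer: 283.3778 cm/s


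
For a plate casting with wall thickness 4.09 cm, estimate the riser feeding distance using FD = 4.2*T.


Formula: FD = 4.2 * T  (riser feeding-distance rule)
FD = 4.2 * 4.09 cm = 17.1780 cm

Final answer: 17.1780 cm


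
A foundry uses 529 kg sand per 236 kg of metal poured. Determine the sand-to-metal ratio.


Formula: Sand-to-Metal Ratio = W_sand / W_metal
Ratio = 529 kg / 236 kg = 2.2415


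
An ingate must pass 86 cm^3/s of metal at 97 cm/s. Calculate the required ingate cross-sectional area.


Formula: A_ingate = Q / v  (continuity equation)
A = 86 cm^3/s / 97 cm/s = 0.8866 cm^2

0.8866 cm^2


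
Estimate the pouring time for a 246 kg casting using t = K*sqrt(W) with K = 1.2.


Formula: t = K * sqrt(W)
sqrt(W) = sqrt(246) = 15.68439
t = 1.2 * 15.68439 = 18.8213 s


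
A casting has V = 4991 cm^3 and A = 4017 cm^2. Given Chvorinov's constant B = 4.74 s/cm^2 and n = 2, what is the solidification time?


Formula: t_s = B * (V/A)^n  (Chvorinov's rule, n=2)
Modulus M = V/A = 4991/4017 = 1.242470 cm
M^2 = 1.242470^2 = 1.543732 cm^2
t_s = 4.74 * 1.543732 = 7.3173 s

Final answer: 7.3173 s


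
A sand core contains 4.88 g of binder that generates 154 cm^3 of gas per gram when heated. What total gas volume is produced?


Formula: V_gas = W_binder * gas_evolution_rate
V = 4.88 g * 154 cm^3/g = 751.5200 cm^3


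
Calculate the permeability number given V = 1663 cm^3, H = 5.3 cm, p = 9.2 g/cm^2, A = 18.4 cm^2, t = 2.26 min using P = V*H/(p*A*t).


Formula: Permeability Number P = (V * H) / (p * A * t)
Numerator: V * H = 1663 * 5.3 = 8813.9
Denominator: p * A * t = 9.2 * 18.4 * 2.26 = 382.5728
P = 8813.9 / 382.5728 = 23.0385

Final answer: 23.0385


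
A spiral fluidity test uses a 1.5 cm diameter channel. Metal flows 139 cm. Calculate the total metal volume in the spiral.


Formula: V = pi * (d/2)^2 * L  (cylinder volume)
Radius = 1.5/2 = 0.75 cm
V = pi * 0.75^2 * 139 = 245.6333 cm^3

Final answer: 245.6333 cm^3


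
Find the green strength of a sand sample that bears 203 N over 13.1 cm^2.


Formula: Compressive Strength = Force / Area
Strength = 203 N / 13.1 cm^2 = 15.4962 N/cm^2

Answer: 15.4962 N/cm^2


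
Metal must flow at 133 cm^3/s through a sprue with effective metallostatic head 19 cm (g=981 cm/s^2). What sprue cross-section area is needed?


Formula: v = sqrt(2*g*h), A = Q/v
Velocity: v = sqrt(2 * 981 * 19) = sqrt(37278) = 193.0751 cm/s
Sprue area: A = Q / v = 133 / 193.0751 = 0.6889 cm^2

0.6889 cm^2


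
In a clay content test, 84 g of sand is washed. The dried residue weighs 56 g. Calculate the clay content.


Formula: Clay% = (W_total - W_washed) / W_total * 100
Clay mass = 84 - 56 = 28 g
Clay% = 28 / 84 * 100 = 33.3333%

33.3333%


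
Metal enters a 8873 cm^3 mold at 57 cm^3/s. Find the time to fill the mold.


Formula: t_fill = V_mold / Q_flow
t = 8873 cm^3 / 57 cm^3/s = 155.6667 s

Answer: 155.6667 s


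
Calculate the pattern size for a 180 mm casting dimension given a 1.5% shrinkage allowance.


Formula: L_pattern = L_casting * (1 + shrinkage_rate/100)
Shrinkage factor = 1 + 1.5/100 = 1.015
L_pattern = 180 mm * 1.015 = 182.7000 mm

Answer: 182.7000 mm


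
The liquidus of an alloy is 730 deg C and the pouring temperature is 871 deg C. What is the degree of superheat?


Formula: Superheat = T_pour - T_melt
Superheat = 871 - 730 = 141 deg C


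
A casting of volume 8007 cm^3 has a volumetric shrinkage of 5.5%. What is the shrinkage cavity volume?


Formula: V_shrink = V_casting * shrinkage_pct / 100
V_shrink = 8007 cm^3 * 5.5 / 100 = 440.3850 cm^3

Final answer: 440.3850 cm^3


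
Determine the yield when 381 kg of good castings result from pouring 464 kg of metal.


Formula: Casting Yield = (W_good / W_total) * 100
Yield = (381 kg / 464 kg) * 100 = 82.1121%

Final answer: 82.1121%


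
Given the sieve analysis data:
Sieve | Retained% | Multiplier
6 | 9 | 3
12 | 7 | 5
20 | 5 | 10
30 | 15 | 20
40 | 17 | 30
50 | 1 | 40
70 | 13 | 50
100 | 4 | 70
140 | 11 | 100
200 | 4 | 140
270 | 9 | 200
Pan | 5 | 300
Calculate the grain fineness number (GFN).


Formula: GFN = sum(pct * multiplier) / sum(pct)
sum(pct * multiplier) = 6852
sum(pct) = 100
GFN = 6852 / 100 = 68.52


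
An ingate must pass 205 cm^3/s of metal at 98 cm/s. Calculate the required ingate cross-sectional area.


Formula: A_ingate = Q / v  (continuity equation)
A = 205 cm^3/s / 98 cm/s = 2.0918 cm^2

Answer: 2.0918 cm^2


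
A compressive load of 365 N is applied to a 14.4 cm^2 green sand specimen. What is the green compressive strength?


Formula: Compressive Strength = Force / Area
Strength = 365 N / 14.4 cm^2 = 25.3472 N/cm^2

Answer: 25.3472 N/cm^2


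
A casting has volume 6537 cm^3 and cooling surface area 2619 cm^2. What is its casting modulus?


Formula: Casting Modulus M = V / A
M = 6537 cm^3 / 2619 cm^2 = 2.4960 cm


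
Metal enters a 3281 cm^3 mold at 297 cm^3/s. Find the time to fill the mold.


Formula: t_fill = V_mold / Q_flow
t = 3281 cm^3 / 297 cm^3/s = 11.0471 s


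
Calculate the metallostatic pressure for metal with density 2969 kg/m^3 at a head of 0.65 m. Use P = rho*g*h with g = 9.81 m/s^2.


Formula: P = rho * g * h
rho * g = 2969 * 9.81 = 29125.89 N/m^3
P = 29125.89 * 0.65 = 18931.8285 Pa

18931.8285 Pa


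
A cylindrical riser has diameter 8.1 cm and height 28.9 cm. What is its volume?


Formula: V = pi * (D/2)^2 * H  (cylinder volume)
Radius = D/2 = 8.1/2 = 4.05 cm
V = pi * 4.05^2 * 28.9 = 1489.2162 cm^3


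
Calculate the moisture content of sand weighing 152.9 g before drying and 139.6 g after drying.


Formula: MC = (W_wet - W_dry) / W_wet * 100
Water mass = 152.9 - 139.6 = 13.3 g
MC = 13.3 / 152.9 * 100 = 8.6985%

8.6985%


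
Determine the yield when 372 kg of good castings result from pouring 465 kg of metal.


Formula: Casting Yield = (W_good / W_total) * 100
Yield = (372 kg / 465 kg) * 100 = 80.0000%

Answer: 80.0000%


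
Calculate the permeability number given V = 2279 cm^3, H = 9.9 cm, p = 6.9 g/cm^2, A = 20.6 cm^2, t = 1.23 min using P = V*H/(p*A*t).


Formula: Permeability Number P = (V * H) / (p * A * t)
Numerator: V * H = 2279 * 9.9 = 22562.1
Denominator: p * A * t = 6.9 * 20.6 * 1.23 = 174.8322
P = 22562.1 / 174.8322 = 129.0500

Answer: 129.0500


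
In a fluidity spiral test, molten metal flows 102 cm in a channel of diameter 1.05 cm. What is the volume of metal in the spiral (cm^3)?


Formula: V = pi * (d/2)^2 * L  (cylinder volume)
Radius = 1.05/2 = 0.525 cm
V = pi * 0.525^2 * 102 = 88.3220 cm^3

Final answer: 88.3220 cm^3


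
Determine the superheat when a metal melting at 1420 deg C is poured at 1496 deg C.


Formula: Superheat = T_pour - T_melt
Superheat = 1496 - 1420 = 76 deg C

Final answer: 76 deg C


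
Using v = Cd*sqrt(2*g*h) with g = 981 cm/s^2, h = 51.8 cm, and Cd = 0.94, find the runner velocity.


Formula: v = Cd * sqrt(2 * g * h)  (Torricelli with discharge coefficient)
2*g*h = 2 * 981 * 51.8 = 101631.6 cm^2/s^2
sqrt(101631.6) = 318.79711 cm/s
v = 0.94 * 318.79711 = 299.6693 cm/s

Answer: 299.6693 cm/s


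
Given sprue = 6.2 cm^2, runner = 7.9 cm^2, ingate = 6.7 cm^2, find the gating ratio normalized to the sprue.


Sprue:Runner:Ingate = 1 : 7.9/6.2 : 6.7/6.2 = 1:1.27:1.08

1:1.27:1.08


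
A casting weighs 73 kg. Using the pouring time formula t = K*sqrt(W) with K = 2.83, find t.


Formula: t = K * sqrt(W)
sqrt(W) = sqrt(73) = 8.54400
t = 2.83 * 8.54400 = 24.1795 s
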